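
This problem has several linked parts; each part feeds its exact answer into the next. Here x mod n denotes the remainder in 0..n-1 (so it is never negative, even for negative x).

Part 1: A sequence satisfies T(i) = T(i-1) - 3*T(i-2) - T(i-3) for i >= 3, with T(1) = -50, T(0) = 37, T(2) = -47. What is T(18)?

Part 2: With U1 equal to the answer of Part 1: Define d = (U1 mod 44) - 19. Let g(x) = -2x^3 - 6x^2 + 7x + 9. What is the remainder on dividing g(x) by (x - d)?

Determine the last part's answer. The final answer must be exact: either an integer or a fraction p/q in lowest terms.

-6557

Part 1: T(3) = 1*(-47) - 3*(-50) - 1*(37) = 66; iterating: T(3)=66, T(4)=257, T(5)=106, T(6)=-731, T(7)=-1306, T(8)=781, T(9)=5430, T(10)=4393, T(11)=-12678, T(12)=-31287, T(13)=2354, T(14)=108893, T(15)=133118, T(16)=-195915, T(17)=-704162, T(18)=-249535; answer -249535
Part 2: U1 = -249535; d = 14; remainder = value at the root: -2*(14)^3 - 6*(14)^2 + 7*(14)^1 + 9 = (-5488) + (-1176) + (98) + (9) = -6557; answer -6557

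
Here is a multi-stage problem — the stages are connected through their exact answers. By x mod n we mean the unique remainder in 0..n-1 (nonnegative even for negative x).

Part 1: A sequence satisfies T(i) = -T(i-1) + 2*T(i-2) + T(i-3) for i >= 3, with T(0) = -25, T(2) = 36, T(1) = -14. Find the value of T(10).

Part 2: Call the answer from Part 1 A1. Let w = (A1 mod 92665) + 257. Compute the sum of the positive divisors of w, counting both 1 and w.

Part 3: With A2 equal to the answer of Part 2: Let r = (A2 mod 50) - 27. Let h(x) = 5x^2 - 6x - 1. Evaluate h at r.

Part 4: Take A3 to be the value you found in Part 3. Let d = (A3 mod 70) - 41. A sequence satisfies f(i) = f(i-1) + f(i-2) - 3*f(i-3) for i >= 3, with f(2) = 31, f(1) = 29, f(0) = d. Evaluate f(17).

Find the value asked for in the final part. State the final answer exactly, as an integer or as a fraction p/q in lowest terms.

Part 1: T(3) = -1*(36) + 2*(-14) + 1*(-25) = -89; iterating: T(3)=-89, T(4)=147, T(5)=-289, T(6)=494, T(7)=-925, T(8)=1624, T(9)=-2980, T(10)=5303; answer 5303
Part 2: A1 = 5303; w = 5560; 5560 = 2^3 * 5 * 139; sigma = (1 + 2 + 4 + 8) * (1 + 5) * (1 + 139) = 15 * 6 * 140 = 12600; answer 12600
Part 3: A2 = 12600; r = -27; 5*(-27)^2 - 6*(-27)^1 - 1 = (3645) + (162) + (-1) = 3806; answer 3806
Part 4: A3 = 3806; d = -15; f(3) = 1*(31) + 1*(29) - 3*(-15) = 105; iterating: f(3)=105, f(4)=49, f(5)=61, f(6)=-205, f(7)=-291, f(8)=-679, f(9)=-355, f(10)=-161, f(11)=1521, f(12)=2425, f(13)=4429, f(14)=2291, f(15)=-555, f(16)=-11551, f(17)=-18979; answer -18979

-18979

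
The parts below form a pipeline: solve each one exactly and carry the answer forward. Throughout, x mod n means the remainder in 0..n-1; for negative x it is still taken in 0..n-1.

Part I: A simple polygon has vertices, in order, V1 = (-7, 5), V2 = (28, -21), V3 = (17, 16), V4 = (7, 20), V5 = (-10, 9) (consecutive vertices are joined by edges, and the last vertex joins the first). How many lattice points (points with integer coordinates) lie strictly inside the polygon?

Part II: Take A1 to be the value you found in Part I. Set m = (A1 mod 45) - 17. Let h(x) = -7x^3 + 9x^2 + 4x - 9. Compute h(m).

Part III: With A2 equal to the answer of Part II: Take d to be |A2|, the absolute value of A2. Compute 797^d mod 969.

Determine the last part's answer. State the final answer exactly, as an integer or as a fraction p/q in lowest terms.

740

Part I: cross terms: (-7*-21 - 28*5)=7, (28*16 - 17*-21)=805, (17*20 - 7*16)=228, (7*9 - -10*20)=263, (-10*5 - -7*9)=13; twice the area = |1316| = 1316; area = 658; boundary points = 1 + 1 + 2 + 1 + 1 = 6; strictly interior points = area - boundary/2 + 1 = 656; answer 656
Part II: A1 = 656; m = 9; -7*(9)^3 + 9*(9)^2 + 4*(9)^1 - 9 = (-5103) + (729) + (36) + (-9) = -4347; answer -4347
Part III: A2 = -4347; d = 4347; squarings mod 969: 797^1=797, 797^2=514, 797^4=628, 797^8=1, 797^16=1, 797^32=1, 797^64=1, 797^128=1, 797^256=1, 797^512=1, 797^1024=1, 797^2048=1, 797^4096=1; 797^4347 = 797^1 * 797^2 * 797^8 * 797^16 * 797^32 * 797^64 * 797^128 * 797^4096 = 740 (mod 969); answer 740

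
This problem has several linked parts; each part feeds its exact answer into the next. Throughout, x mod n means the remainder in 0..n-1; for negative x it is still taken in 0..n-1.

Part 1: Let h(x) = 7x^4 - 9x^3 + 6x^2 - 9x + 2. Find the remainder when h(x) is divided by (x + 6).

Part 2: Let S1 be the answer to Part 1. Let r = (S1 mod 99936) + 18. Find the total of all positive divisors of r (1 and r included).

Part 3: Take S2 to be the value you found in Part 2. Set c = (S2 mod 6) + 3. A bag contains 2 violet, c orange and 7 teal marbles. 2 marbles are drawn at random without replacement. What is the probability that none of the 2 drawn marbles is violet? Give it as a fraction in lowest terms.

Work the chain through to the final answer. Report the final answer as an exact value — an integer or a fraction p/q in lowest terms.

15/22

Part 1: remainder = value at the root: 7*(-6)^4 - 9*(-6)^3 + 6*(-6)^2 - 9*(-6)^1 + 2 = (9072) + (1944) + (216) + (54) + (2) = 11288; answer 11288
Part 2: S1 = 11288; r = 11306; 11306 = 2 * 5653; sigma = (1 + 2) * (1 + 5653) = 3 * 5654 = 16962; answer 16962
Part 3: S2 = 16962; c = 3; total draws C(12,2) = 66; favorable C(10,2) = 45; P = 15/22; answer 15/22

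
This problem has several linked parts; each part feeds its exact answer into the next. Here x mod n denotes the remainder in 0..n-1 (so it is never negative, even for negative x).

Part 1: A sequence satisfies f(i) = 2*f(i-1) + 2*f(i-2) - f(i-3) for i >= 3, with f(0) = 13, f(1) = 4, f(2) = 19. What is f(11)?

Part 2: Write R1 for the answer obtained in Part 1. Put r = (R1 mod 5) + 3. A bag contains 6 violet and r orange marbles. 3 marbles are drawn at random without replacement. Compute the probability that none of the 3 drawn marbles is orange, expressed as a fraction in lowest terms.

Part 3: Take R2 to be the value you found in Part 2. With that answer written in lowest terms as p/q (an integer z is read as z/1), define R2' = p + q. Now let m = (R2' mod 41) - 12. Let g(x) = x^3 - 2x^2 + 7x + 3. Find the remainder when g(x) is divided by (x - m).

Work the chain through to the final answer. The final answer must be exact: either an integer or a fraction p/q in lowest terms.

Part 1: f(3) = 2*(19) + 2*(4) - 1*(13) = 33; iterating: f(3)=33, f(4)=100, f(5)=247, f(6)=661, f(7)=1716, f(8)=4507, f(9)=11785, f(10)=30868, f(11)=80799; answer 80799
Part 2: R1 = 80799; r = 7; total draws C(13,3) = 286; favorable C(6,3) = 20; P = 10/143; answer 10/143
Part 3: R2 = 10/143; threaded value p + q = 153; m = 18; remainder = value at the root: 1*(18)^3 - 2*(18)^2 + 7*(18)^1 + 3 = (5832) + (-648) + (126) + (3) = 5313; answer 5313

5313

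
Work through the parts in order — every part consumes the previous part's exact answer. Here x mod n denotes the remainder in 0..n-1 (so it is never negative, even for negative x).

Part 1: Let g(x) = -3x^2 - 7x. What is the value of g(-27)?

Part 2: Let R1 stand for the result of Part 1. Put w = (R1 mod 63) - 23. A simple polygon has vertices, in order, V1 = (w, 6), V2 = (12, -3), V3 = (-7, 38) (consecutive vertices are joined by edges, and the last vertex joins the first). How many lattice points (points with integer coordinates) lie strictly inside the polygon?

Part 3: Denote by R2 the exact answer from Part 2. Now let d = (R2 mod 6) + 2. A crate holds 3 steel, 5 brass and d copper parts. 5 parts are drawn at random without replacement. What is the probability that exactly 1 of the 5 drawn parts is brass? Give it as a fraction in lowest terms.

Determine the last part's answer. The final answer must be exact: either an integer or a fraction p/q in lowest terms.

Part 1: -3*(-27)^2 - 7*(-27)^1 = (-2187) + (189) = -1998; answer -1998
Part 2: R1 = -1998; w = -5; cross terms: (-5*-3 - 12*6)=-57, (12*38 - -7*-3)=435, (-7*6 - -5*38)=148; twice the area = |526| = 526; area = 263; boundary points = 1 + 1 + 2 = 4; strictly interior points = area - boundary/2 + 1 = 262; answer 262
Part 3: R2 = 262; d = 6; total draws C(14,5) = 2002; favorable C(5,1)*C(9,4) = 630; P = 45/143; answer 45/143

45/143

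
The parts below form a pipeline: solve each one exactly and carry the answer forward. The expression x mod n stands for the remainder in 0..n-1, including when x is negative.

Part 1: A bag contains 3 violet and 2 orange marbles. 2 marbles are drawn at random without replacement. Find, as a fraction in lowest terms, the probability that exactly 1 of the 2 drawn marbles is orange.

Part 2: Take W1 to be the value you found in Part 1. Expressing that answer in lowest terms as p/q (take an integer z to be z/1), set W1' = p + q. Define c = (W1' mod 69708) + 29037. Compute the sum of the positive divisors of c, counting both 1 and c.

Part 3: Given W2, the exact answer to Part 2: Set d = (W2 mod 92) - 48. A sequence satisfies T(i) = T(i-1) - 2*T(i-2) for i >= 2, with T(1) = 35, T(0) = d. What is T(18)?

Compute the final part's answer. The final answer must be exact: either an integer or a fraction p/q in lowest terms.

Part 1: total draws C(5,2) = 10; favorable C(2,1)*C(3,1) = 6; P = 3/5; answer 3/5
Part 2: W1 = 3/5; threaded value p + q = 8; c = 29045; 29045 = 5 * 37 * 157; sigma = (1 + 5) * (1 + 37) * (1 + 157) = 6 * 38 * 158 = 36024; answer 36024
Part 3: W2 = 36024; d = 4; T(2) = 1*(35) - 2*(4) = 27; iterating: T(2)=27, T(3)=-43, T(4)=-97, T(5)=-11, T(6)=183, T(7)=205, T(8)=-161, T(9)=-571, T(10)=-249, T(11)=893, T(12)=1391, T(13)=-395, T(14)=-3177, T(15)=-2387, T(16)=3967, T(17)=8741, T(18)=807; answer 807

807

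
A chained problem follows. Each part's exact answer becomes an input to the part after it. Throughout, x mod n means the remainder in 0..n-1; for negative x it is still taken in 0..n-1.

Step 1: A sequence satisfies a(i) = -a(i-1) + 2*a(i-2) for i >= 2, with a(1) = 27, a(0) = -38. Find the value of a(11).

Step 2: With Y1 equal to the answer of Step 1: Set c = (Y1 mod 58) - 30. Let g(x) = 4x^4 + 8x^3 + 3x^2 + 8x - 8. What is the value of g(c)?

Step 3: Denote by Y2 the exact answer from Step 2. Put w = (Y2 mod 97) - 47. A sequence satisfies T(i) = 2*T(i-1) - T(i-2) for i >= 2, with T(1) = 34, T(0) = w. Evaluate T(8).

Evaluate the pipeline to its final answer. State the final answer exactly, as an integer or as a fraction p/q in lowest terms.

Step 1: a(2) = -1*(27) + 2*(-38) = -103; iterating: a(2)=-103, a(3)=157, a(4)=-363, a(5)=677, a(6)=-1403, a(7)=2757, a(8)=-5563, a(9)=11077, a(10)=-22203, a(11)=44357; answer 44357
Step 2: Y1 = 44357; c = 15; 4*(15)^4 + 8*(15)^3 + 3*(15)^2 + 8*(15)^1 - 8 = (202500) + (27000) + (675) + (120) + (-8) = 230287; answer 230287
Step 3: Y2 = 230287; w = -38; T(2) = 2*(34) - 1*(-38) = 106; iterating: T(2)=106, T(3)=178, T(4)=250, T(5)=322, T(6)=394, T(7)=466, T(8)=538; answer 538

538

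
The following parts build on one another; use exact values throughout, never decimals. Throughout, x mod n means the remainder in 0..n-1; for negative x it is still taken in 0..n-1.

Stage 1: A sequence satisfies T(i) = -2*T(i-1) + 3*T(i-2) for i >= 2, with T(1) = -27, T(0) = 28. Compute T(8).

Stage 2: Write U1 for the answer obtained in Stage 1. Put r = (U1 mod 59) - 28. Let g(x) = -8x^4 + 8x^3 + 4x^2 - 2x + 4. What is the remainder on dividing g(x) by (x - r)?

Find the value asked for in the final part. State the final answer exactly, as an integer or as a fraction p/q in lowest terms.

-127266

Stage 1: T(2) = -2*(-27) + 3*(28) = 138; iterating: T(2)=138, T(3)=-357, T(4)=1128, T(5)=-3327, T(6)=10038, T(7)=-30057, T(8)=90228; answer 90228
Stage 2: U1 = 90228; r = -11; remainder = value at the root: -8*(-11)^4 + 8*(-11)^3 + 4*(-11)^2 - 2*(-11)^1 + 4 = (-117128) + (-10648) + (484) + (22) + (4) = -127266; answer -127266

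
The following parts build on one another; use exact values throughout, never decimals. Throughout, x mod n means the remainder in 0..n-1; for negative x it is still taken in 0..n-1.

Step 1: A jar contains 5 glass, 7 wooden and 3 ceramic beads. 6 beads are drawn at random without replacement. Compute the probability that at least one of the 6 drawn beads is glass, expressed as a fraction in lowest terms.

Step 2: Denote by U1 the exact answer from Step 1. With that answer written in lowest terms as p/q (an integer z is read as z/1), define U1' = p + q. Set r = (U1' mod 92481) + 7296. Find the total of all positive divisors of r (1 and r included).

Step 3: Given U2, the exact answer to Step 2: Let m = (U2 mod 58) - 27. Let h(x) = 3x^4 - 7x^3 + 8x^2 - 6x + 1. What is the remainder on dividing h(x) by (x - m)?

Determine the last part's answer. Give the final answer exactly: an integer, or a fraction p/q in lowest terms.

Step 1: total draws C(15,6) = 5005; complement C(10,6) = 210; favorable 5005 - 210 = 4795; P = 137/143; answer 137/143
Step 2: U1 = 137/143; threaded value p + q = 280; r = 7576; 7576 = 2^3 * 947; sigma = (1 + 2 + 4 + 8) * (1 + 947) = 15 * 948 = 14220; answer 14220
Step 3: U2 = 14220; m = -17; remainder = value at the root: 3*(-17)^4 - 7*(-17)^3 + 8*(-17)^2 - 6*(-17)^1 + 1 = (250563) + (34391) + (2312) + (102) + (1) = 287369; answer 287369

287369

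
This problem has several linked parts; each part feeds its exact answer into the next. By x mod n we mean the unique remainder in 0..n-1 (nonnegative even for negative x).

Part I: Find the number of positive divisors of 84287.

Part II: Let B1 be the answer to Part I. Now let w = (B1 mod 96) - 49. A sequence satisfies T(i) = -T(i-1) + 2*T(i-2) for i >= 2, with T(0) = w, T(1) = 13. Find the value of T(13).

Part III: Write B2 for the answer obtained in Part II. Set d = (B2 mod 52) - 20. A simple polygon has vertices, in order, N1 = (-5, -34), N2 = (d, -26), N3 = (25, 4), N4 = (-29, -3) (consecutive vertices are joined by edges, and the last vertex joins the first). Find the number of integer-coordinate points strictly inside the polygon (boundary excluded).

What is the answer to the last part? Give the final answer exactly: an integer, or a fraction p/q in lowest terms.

761

Part I: 84287 = 7 * 12041; number of divisors = (1+1) * (1+1) = 4; answer 4
Part II: B1 = 4; w = -45; T(2) = -1*(13) + 2*(-45) = -103; iterating: T(2)=-103, T(3)=129, T(4)=-335, T(5)=593, T(6)=-1263, T(7)=2449, T(8)=-4975, T(9)=9873, T(10)=-19823, T(11)=39569, T(12)=-79215, T(13)=158353; answer 158353
Part III: B2 = 158353; d = -7; cross terms: (-5*-26 - -7*-34)=-108, (-7*4 - 25*-26)=622, (25*-3 - -29*4)=41, (-29*-34 - -5*-3)=971; twice the area = |1526| = 1526; area = 763; boundary points = 2 + 2 + 1 + 1 = 6; strictly interior points = area - boundary/2 + 1 = 761; answer 761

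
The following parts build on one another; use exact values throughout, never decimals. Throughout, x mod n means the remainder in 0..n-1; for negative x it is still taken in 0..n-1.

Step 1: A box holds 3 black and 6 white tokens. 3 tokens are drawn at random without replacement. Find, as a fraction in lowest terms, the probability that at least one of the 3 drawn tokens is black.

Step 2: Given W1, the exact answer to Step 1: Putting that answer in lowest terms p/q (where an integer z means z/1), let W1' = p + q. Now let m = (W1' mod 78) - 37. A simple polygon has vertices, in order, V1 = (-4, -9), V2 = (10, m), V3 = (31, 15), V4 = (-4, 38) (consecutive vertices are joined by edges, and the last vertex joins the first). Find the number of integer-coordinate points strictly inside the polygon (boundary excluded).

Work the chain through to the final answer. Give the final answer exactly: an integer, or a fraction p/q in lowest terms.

Step 1: total draws C(9,3) = 84; complement C(6,3) = 20; favorable 84 - 20 = 64; P = 16/21; answer 16/21
Step 2: W1 = 16/21; threaded value p + q = 37; m = 0; cross terms: (-4*0 - 10*-9)=90, (10*15 - 31*0)=150, (31*38 - -4*15)=1238, (-4*-9 - -4*38)=188; twice the area = |1666| = 1666; area = 833; boundary points = 1 + 3 + 1 + 47 = 52; strictly interior points = area - boundary/2 + 1 = 808; answer 808

808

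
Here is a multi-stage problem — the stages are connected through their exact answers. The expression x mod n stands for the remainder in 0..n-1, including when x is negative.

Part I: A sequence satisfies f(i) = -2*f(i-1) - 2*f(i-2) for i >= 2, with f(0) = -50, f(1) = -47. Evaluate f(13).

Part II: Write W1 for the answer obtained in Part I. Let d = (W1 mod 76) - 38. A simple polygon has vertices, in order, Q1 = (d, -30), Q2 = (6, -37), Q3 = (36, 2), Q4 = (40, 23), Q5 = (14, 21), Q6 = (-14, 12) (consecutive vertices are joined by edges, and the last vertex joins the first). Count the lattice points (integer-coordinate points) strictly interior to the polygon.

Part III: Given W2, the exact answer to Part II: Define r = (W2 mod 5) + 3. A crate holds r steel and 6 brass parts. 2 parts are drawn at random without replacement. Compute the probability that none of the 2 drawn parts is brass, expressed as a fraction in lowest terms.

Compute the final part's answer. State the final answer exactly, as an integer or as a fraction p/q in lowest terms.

Part I: f(2) = -2*(-47) - 2*(-50) = 194; iterating: f(2)=194, f(3)=-294, f(4)=200, f(5)=188, f(6)=-776, f(7)=1176, f(8)=-800, f(9)=-752, f(10)=3104, f(11)=-4704, f(12)=3200, f(13)=3008; answer 3008
Part II: W1 = 3008; d = 6; cross terms: (6*-37 - 6*-30)=-42, (6*2 - 36*-37)=1344, (36*23 - 40*2)=748, (40*21 - 14*23)=518, (14*12 - -14*21)=462, (-14*-30 - 6*12)=348; twice the area = |3378| = 3378; area = 1689; boundary points = 7 + 3 + 1 + 2 + 1 + 2 = 16; strictly interior points = area - boundary/2 + 1 = 1682; answer 1682
Part III: W2 = 1682; r = 5; total draws C(11,2) = 55; favorable C(5,2) = 10; P = 2/11; answer 2/11

2/11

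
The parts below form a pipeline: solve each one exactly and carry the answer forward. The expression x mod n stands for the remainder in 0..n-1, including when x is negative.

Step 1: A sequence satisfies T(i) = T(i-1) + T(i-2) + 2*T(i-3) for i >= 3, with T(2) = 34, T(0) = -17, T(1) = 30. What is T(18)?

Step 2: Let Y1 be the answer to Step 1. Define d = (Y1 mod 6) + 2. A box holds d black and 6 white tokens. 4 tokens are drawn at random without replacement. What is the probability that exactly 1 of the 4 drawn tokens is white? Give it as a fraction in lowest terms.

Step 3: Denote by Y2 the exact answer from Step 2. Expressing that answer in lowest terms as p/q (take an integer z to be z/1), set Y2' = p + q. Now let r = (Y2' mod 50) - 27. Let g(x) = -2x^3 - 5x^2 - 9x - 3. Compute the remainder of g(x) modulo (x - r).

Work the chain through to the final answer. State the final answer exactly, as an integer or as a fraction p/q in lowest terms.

-6597

Step 1: T(3) = 1*(34) + 1*(30) + 2*(-17) = 30; iterating: T(3)=30, T(4)=124, T(5)=222, T(6)=406, T(7)=876, T(8)=1726, T(9)=3414, T(10)=6892, T(11)=13758, T(12)=27478, T(13)=55020, T(14)=110014, T(15)=219990, T(16)=440044, T(17)=880062, T(18)=1760086; answer 1760086
Step 2: Y1 = 1760086; d = 6; total draws C(12,4) = 495; favorable C(6,1)*C(6,3) = 120; P = 8/33; answer 8/33
Step 3: Y2 = 8/33; threaded value p + q = 41; r = 14; remainder = value at the root: -2*(14)^3 - 5*(14)^2 - 9*(14)^1 - 3 = (-5488) + (-980) + (-126) + (-3) = -6597; answer -6597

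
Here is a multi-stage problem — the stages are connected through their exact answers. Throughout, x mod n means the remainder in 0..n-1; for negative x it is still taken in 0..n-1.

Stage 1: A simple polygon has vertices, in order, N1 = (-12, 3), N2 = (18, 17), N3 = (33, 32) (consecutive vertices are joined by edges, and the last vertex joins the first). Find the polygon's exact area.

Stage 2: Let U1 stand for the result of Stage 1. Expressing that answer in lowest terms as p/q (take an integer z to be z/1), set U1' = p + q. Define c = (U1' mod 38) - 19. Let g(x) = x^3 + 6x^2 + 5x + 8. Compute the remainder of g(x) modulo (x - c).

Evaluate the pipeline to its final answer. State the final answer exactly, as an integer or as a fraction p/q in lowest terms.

-916

Stage 1: cross terms: (-12*17 - 18*3)=-258, (18*32 - 33*17)=15, (33*3 - -12*32)=483; twice the area = |240| = 240; area = 120; answer 120
Stage 2: U1 = 120; threaded value p + q = 121; c = -12; remainder = value at the root: 1*(-12)^3 + 6*(-12)^2 + 5*(-12)^1 + 8 = (-1728) + (864) + (-60) + (8) = -916; answer -916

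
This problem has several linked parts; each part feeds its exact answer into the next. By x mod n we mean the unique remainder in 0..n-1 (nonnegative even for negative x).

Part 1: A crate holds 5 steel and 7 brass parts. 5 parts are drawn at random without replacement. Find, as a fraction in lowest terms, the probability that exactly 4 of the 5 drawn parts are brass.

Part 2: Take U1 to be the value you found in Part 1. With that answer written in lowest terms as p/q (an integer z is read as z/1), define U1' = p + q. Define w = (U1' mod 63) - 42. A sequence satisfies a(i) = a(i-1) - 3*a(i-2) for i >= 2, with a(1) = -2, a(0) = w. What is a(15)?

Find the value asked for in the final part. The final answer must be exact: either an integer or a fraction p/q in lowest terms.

-66176

Part 1: total draws C(12,5) = 792; favorable C(7,4)*C(5,1) = 175; P = 175/792; answer 175/792
Part 2: U1 = 175/792; threaded value p + q = 967; w = -20; a(2) = 1*(-2) - 3*(-20) = 58; iterating: a(2)=58, a(3)=64, a(4)=-110, a(5)=-302, a(6)=28, a(7)=934, a(8)=850, a(9)=-1952, a(10)=-4502, a(11)=1354, a(12)=14860, a(13)=10798, a(14)=-33782, a(15)=-66176; answer -66176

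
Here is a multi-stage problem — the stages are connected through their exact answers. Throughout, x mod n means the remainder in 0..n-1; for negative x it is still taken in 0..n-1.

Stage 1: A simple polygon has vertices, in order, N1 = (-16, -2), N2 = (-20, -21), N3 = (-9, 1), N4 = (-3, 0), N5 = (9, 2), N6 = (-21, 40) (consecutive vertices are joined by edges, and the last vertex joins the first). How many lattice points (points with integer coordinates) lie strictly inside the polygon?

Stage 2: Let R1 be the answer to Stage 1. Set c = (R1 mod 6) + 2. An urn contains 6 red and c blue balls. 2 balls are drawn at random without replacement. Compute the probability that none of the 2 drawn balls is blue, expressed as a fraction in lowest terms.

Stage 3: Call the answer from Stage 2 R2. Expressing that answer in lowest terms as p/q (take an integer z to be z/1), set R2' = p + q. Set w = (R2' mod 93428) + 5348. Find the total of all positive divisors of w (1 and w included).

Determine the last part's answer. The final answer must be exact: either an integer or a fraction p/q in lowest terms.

7800

Stage 1: cross terms: (-16*-21 - -20*-2)=296, (-20*1 - -9*-21)=-209, (-9*0 - -3*1)=3, (-3*2 - 9*0)=-6, (9*40 - -21*2)=402, (-21*-2 - -16*40)=682; twice the area = |1168| = 1168; area = 584; boundary points = 1 + 11 + 1 + 2 + 2 + 1 = 18; strictly interior points = area - boundary/2 + 1 = 576; answer 576
Stage 2: R1 = 576; c = 2; total draws C(8,2) = 28; favorable C(6,2) = 15; P = 15/28; answer 15/28
Stage 3: R2 = 15/28; threaded value p + q = 43; w = 5391; 5391 = 3^2 * 599; sigma = (1 + 3 + 9) * (1 + 599) = 13 * 600 = 7800; answer 7800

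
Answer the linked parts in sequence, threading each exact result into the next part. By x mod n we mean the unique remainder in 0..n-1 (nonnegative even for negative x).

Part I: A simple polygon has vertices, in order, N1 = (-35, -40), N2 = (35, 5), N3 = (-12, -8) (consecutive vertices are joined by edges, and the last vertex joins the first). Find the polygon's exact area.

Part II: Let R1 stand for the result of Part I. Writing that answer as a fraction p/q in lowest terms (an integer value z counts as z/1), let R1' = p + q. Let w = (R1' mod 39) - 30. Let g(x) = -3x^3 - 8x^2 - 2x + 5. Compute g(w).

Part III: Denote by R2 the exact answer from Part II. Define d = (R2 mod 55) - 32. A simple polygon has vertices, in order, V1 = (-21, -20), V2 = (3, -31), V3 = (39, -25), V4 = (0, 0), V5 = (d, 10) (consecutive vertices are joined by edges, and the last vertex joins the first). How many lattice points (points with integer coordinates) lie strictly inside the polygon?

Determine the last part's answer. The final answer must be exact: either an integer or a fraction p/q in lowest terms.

Part I: cross terms: (-35*5 - 35*-40)=1225, (35*-8 - -12*5)=-220, (-12*-40 - -35*-8)=200; twice the area = |1205| = 1205; area = 1205/2; answer 1205/2
Part II: R1 = 1205/2; threaded value p + q = 1207; w = 7; -3*(7)^3 - 8*(7)^2 - 2*(7)^1 + 5 = (-1029) + (-392) + (-14) + (5) = -1430; answer -1430
Part III: R2 = -1430; d = -32; cross terms: (-21*-31 - 3*-20)=711, (3*-25 - 39*-31)=1134, (39*0 - 0*-25)=0, (0*10 - -32*0)=0, (-32*-20 - -21*10)=850; twice the area = |2695| = 2695; area = 2695/2; boundary points = 1 + 6 + 1 + 2 + 1 = 11; strictly interior points = area - boundary/2 + 1 = 1343; answer 1343

1343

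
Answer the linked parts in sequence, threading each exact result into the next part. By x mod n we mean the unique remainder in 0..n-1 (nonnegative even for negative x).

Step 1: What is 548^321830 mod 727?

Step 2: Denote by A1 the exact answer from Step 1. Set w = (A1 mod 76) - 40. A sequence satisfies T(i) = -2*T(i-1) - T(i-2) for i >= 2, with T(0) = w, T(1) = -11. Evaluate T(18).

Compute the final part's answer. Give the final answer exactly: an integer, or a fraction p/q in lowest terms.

-142

Step 1: squarings mod 727: 548^1=548, 548^2=53, 548^4=628, 548^8=350, 548^16=364, 548^32=182, 548^64=409, 548^128=71, 548^256=679, 548^512=123, 548^1024=589, 548^2048=142, 548^4096=535, 548^8192=514, 548^16384=295, 548^32768=512, 548^65536=424, 548^131072=207, 548^262144=683; 548^321830 = 548^2 * 548^4 * 548^32 * 548^256 * 548^2048 * 548^8192 * 548^16384 * 548^32768 * 548^262144 = 212 (mod 727); answer 212
Step 2: A1 = 212; w = 20; T(2) = -2*(-11) - 1*(20) = 2; iterating: T(2)=2, T(3)=7, T(4)=-16, T(5)=25, T(6)=-34, T(7)=43, T(8)=-52, T(9)=61, T(10)=-70, T(11)=79, T(12)=-88, T(13)=97, T(14)=-106, T(15)=115, T(16)=-124, T(17)=133, T(18)=-142; answer -142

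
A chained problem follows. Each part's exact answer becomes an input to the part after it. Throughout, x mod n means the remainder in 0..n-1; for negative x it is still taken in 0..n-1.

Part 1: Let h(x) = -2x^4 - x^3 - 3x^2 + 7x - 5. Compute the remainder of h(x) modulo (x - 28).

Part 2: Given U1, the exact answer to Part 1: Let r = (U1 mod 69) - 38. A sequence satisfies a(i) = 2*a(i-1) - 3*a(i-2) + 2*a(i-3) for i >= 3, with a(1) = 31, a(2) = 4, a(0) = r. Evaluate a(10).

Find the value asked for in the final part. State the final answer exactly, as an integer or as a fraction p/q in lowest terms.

Part 1: remainder = value at the root: -2*(28)^4 - 1*(28)^3 - 3*(28)^2 + 7*(28)^1 - 5 = (-1229312) + (-21952) + (-2352) + (196) + (-5) = -1253425; answer -1253425
Part 2: U1 = -1253425; r = -9; a(3) = 2*(4) - 3*(31) + 2*(-9) = -103; iterating: a(3)=-103, a(4)=-156, a(5)=5, a(6)=272, a(7)=217, a(8)=-372, a(9)=-851, a(10)=-152; answer -152

-152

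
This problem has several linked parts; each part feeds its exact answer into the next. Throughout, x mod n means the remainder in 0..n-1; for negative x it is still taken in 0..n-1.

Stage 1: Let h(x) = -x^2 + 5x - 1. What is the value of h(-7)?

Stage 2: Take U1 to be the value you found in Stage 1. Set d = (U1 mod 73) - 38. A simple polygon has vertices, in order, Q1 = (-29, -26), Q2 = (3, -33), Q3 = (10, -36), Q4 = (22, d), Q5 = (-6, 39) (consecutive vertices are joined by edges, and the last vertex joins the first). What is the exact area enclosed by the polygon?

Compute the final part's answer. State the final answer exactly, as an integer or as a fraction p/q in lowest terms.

2281

Stage 1: -1*(-7)^2 + 5*(-7)^1 - 1 = (-49) + (-35) + (-1) = -85; answer -85
Stage 2: U1 = -85; d = 23; cross terms: (-29*-33 - 3*-26)=1035, (3*-36 - 10*-33)=222, (10*23 - 22*-36)=1022, (22*39 - -6*23)=996, (-6*-26 - -29*39)=1287; twice the area = |4562| = 4562; area = 2281; answer 2281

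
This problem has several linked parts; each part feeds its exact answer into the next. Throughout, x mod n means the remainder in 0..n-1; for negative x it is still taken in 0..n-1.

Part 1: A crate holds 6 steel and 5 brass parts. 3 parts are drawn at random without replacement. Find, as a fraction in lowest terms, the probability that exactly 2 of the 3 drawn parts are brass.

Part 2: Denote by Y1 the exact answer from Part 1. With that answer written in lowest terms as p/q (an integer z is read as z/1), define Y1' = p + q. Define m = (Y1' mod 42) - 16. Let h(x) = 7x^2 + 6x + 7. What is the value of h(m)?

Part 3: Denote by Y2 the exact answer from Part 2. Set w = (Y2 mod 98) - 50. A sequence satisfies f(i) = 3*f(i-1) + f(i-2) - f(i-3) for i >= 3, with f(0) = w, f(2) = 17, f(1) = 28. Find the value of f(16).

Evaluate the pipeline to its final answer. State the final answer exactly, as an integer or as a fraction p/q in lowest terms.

437286758

Part 1: total draws C(11,3) = 165; favorable C(5,2)*C(6,1) = 60; P = 4/11; answer 4/11
Part 2: Y1 = 4/11; threaded value p + q = 15; m = -1; 7*(-1)^2 + 6*(-1)^1 + 7 = (7) + (-6) + (7) = 8; answer 8
Part 3: Y2 = 8; w = -42; f(3) = 3*(17) + 1*(28) - 1*(-42) = 121; iterating: f(3)=121, f(4)=352, f(5)=1160, f(6)=3711, f(7)=11941, f(8)=38374, f(9)=123352, f(10)=396489, f(11)=1274445, f(12)=4096472, f(13)=13167372, f(14)=42324143, f(15)=136043329, f(16)=437286758; answer 437286758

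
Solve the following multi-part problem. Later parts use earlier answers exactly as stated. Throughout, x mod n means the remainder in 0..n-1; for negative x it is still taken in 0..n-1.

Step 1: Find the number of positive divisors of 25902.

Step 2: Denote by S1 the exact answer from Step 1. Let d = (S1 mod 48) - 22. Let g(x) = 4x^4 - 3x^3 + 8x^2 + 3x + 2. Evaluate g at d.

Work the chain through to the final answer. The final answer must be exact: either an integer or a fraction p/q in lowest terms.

Step 1: 25902 = 2 * 3^2 * 1439; number of divisors = (1+1) * (2+1) * (1+1) = 12; answer 12
Step 2: S1 = 12; d = -10; 4*(-10)^4 - 3*(-10)^3 + 8*(-10)^2 + 3*(-10)^1 + 2 = (40000) + (3000) + (800) + (-30) + (2) = 43772; answer 43772

43772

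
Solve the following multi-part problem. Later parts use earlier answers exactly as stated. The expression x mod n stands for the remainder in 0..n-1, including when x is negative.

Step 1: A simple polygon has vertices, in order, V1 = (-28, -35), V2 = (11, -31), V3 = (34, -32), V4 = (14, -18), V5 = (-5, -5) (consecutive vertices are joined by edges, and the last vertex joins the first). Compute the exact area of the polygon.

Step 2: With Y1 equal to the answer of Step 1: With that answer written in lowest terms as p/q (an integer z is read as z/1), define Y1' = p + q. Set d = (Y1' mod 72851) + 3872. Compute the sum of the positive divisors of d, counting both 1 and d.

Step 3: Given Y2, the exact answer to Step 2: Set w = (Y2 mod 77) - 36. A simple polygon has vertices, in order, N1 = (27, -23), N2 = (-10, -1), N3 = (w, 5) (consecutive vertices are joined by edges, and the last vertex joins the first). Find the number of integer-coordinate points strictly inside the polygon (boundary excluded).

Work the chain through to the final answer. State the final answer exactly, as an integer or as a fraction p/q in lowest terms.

Step 1: cross terms: (-28*-31 - 11*-35)=1253, (11*-32 - 34*-31)=702, (34*-18 - 14*-32)=-164, (14*-5 - -5*-18)=-160, (-5*-35 - -28*-5)=35; twice the area = |1666| = 1666; area = 833; answer 833
Step 2: Y1 = 833; threaded value p + q = 834; d = 4706; 4706 = 2 * 13 * 181; sigma = (1 + 2) * (1 + 13) * (1 + 181) = 3 * 14 * 182 = 7644; answer 7644
Step 3: Y2 = 7644; w = -15; cross terms: (27*-1 - -10*-23)=-257, (-10*5 - -15*-1)=-65, (-15*-23 - 27*5)=210; twice the area = |-112| = 112; area = 56; boundary points = 1 + 1 + 14 = 16; strictly interior points = area - boundary/2 + 1 = 49; answer 49

49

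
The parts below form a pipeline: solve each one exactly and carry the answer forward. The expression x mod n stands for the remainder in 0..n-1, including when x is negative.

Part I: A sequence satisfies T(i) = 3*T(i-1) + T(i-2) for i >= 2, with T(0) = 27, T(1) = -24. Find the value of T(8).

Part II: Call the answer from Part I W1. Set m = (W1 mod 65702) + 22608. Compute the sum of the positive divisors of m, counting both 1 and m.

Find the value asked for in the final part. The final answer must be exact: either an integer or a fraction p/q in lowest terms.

Part I: T(2) = 3*(-24) + 1*(27) = -45; iterating: T(2)=-45, T(3)=-159, T(4)=-522, T(5)=-1725, T(6)=-5697, T(7)=-18816, T(8)=-62145; answer -62145
Part II: W1 = -62145; m = 26165; 26165 = 5 * 5233; sigma = (1 + 5) * (1 + 5233) = 6 * 5234 = 31404; answer 31404

31404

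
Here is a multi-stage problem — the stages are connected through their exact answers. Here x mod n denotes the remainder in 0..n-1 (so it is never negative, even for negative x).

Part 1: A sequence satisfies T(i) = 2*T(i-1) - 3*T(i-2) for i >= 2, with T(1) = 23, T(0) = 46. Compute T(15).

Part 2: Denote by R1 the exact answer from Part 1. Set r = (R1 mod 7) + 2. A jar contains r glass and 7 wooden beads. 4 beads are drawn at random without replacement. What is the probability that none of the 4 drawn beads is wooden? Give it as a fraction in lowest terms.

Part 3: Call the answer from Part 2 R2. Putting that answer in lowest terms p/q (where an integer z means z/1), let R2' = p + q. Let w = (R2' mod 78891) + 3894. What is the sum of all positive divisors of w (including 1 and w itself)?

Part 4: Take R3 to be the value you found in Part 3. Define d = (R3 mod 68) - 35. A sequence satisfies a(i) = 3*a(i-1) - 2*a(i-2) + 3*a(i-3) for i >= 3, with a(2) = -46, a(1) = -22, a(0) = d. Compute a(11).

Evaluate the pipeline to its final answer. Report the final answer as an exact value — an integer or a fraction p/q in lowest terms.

Part 1: T(2) = 2*(23) - 3*(46) = -92; iterating: T(2)=-92, T(3)=-253, T(4)=-230, T(5)=299, T(6)=1288, T(7)=1679, T(8)=-506, T(9)=-6049, T(10)=-10580, T(11)=-3013, T(12)=25714, T(13)=60467, T(14)=43792, T(15)=-93817; answer -93817
Part 2: R1 = -93817; r = 6; total draws C(13,4) = 715; favorable C(6,4) = 15; P = 3/143; answer 3/143
Part 3: R2 = 3/143; threaded value p + q = 146; w = 4040; 4040 = 2^3 * 5 * 101; sigma = (1 + 2 + 4 + 8) * (1 + 5) * (1 + 101) = 15 * 6 * 102 = 9180; answer 9180
Part 4: R3 = 9180; d = -35; a(3) = 3*(-46) - 2*(-22) + 3*(-35) = -199; iterating: a(3)=-199, a(4)=-571, a(5)=-1453, a(6)=-3814, a(7)=-10249, a(8)=-27478, a(9)=-73378, a(10)=-195925, a(11)=-523453; answer -523453

-523453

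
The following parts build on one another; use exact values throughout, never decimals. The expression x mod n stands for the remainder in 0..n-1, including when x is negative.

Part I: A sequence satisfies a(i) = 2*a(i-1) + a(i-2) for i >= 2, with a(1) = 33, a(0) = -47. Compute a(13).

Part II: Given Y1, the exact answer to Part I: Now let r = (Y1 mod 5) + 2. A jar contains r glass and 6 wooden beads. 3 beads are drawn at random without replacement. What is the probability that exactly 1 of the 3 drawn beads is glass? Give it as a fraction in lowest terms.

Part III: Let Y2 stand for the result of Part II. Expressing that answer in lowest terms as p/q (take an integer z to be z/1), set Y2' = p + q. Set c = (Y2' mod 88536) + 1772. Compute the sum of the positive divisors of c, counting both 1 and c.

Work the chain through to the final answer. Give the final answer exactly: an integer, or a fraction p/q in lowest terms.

4200

Part I: a(2) = 2*(33) + 1*(-47) = 19; iterating: a(2)=19, a(3)=71, a(4)=161, a(5)=393, a(6)=947, a(7)=2287, a(8)=5521, a(9)=13329, a(10)=32179, a(11)=77687, a(12)=187553, a(13)=452793; answer 452793
Part II: Y1 = 452793; r = 5; total draws C(11,3) = 165; favorable C(5,1)*C(6,2) = 75; P = 5/11; answer 5/11
Part III: Y2 = 5/11; threaded value p + q = 16; c = 1788; 1788 = 2^2 * 3 * 149; sigma = (1 + 2 + 4) * (1 + 3) * (1 + 149) = 7 * 4 * 150 = 4200; answer 4200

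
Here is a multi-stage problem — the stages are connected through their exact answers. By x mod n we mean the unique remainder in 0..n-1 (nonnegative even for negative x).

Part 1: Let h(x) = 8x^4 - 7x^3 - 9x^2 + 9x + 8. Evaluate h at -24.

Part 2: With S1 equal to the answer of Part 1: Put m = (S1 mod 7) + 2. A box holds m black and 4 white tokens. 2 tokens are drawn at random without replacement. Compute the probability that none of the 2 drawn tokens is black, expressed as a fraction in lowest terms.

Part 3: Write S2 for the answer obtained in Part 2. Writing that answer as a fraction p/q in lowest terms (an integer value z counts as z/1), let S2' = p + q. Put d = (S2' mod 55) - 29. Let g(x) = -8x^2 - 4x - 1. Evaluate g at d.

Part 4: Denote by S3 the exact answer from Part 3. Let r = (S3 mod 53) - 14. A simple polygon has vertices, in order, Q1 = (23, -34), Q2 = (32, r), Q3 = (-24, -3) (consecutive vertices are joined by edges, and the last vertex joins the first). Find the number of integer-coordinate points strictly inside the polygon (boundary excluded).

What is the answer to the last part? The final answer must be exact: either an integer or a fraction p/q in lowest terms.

Part 1: 8*(-24)^4 - 7*(-24)^3 - 9*(-24)^2 + 9*(-24)^1 + 8 = (2654208) + (96768) + (-5184) + (-216) + (8) = 2745584; answer 2745584
Part 2: S1 = 2745584; m = 4; total draws C(8,2) = 28; favorable C(4,2) = 6; P = 3/14; answer 3/14
Part 3: S2 = 3/14; threaded value p + q = 17; d = -12; -8*(-12)^2 - 4*(-12)^1 - 1 = (-1152) + (48) + (-1) = -1105; answer -1105
Part 4: S3 = -1105; r = -6; cross terms: (23*-6 - 32*-34)=950, (32*-3 - -24*-6)=-240, (-24*-34 - 23*-3)=885; twice the area = |1595| = 1595; area = 1595/2; boundary points = 1 + 1 + 1 = 3; strictly interior points = area - boundary/2 + 1 = 797; answer 797

797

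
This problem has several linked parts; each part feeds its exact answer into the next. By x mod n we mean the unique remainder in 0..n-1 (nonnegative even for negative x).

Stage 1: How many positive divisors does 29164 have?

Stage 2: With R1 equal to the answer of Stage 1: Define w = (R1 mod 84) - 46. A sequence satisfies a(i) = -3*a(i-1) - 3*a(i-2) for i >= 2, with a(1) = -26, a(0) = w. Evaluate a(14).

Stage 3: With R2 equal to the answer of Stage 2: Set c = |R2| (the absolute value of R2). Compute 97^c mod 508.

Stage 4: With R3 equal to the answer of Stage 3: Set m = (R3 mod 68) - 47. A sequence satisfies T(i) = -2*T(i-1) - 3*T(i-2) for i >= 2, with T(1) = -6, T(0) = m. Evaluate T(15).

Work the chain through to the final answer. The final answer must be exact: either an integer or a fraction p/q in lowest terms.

31182

Stage 1: 29164 = 2^2 * 23 * 317; number of divisors = (2+1) * (1+1) * (1+1) = 12; answer 12
Stage 2: R1 = 12; w = -34; a(2) = -3*(-26) - 3*(-34) = 180; iterating: a(2)=180, a(3)=-462, a(4)=846, a(5)=-1152, a(6)=918, a(7)=702, a(8)=-4860, a(9)=12474, a(10)=-22842, a(11)=31104, a(12)=-24786, a(13)=-18954, a(14)=131220; answer 131220
Stage 3: R2 = 131220; c = 131220; squarings mod 508: 97^1=97, 97^2=265, 97^4=121, 97^8=417, 97^16=153, 97^32=41, 97^64=157, 97^128=265, 97^256=121, 97^512=417, 97^1024=153, 97^2048=41, 97^4096=157, 97^8192=265, 97^16384=121, 97^32768=417, 97^65536=153, 97^131072=41; 97^131220 = 97^4 * 97^16 * 97^128 * 97^131072 = 129 (mod 508); answer 129
Stage 4: R3 = 129; m = 14; T(2) = -2*(-6) - 3*(14) = -30; iterating: T(2)=-30, T(3)=78, T(4)=-66, T(5)=-102, T(6)=402, T(7)=-498, T(8)=-210, T(9)=1914, T(10)=-3198, T(11)=654, T(12)=8286, T(13)=-18534, T(14)=12210, T(15)=31182; answer 31182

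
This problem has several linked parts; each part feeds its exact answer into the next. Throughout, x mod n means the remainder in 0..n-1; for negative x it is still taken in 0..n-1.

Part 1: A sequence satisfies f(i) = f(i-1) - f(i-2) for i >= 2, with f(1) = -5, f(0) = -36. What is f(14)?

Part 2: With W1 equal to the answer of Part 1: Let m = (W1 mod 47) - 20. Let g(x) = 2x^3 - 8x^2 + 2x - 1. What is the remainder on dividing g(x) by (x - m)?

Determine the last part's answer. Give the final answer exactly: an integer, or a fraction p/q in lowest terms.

1715

Part 1: f(2) = 1*(-5) - 1*(-36) = 31; iterating: f(2)=31, f(3)=36, f(4)=5, f(5)=-31, f(6)=-36, f(7)=-5, f(8)=31, f(9)=36, f(10)=5, f(11)=-31, f(12)=-36, f(13)=-5, f(14)=31; answer 31
Part 2: W1 = 31; m = 11; remainder = value at the root: 2*(11)^3 - 8*(11)^2 + 2*(11)^1 - 1 = (2662) + (-968) + (22) + (-1) = 1715; answer 1715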